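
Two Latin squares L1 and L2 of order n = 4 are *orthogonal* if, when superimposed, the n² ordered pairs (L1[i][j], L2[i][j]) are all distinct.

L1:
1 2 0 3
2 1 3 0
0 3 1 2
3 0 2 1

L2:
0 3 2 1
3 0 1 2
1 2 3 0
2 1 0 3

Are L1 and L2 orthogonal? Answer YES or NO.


Form the n² = 16 superimposed pairs (L1[i][j], L2[i][j]), row by row (rows and columns indexed from 0):
row 0: (1,0) (2,3) (0,2) (3,1)
row 1: (2,3) (1,0) (3,1) (0,2)
row 2: (0,1) (3,2) (1,3) (2,0)
row 3: (3,2) (0,1) (2,0) (1,3)
Orthogonality requires all 16 pairs distinct.
But the pair (2,3) repeats: cell (0,1) has L1 = 2, L2 = 3, and cell (1,0) has L1 = 2, L2 = 3.
A repeated pair means some other pair never occurs (only 8 distinct pairs out of 16), so the squares are not orthogonal.
Conclusion: NO.

NO


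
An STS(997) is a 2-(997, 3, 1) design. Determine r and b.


An STS(v) is a 2-(v, 3, 1) BIBD: block size k = 3, λ = 1.
Replication: r(k − 1) = λ(v − 1) ⇒ r·2 = 997 − 1 = 996 ⇒ r = 498.
Block count: bk = vr ⇒ b·3 = 997·498 = 496506 ⇒ b = 165502.

r = 498, b = 165502.


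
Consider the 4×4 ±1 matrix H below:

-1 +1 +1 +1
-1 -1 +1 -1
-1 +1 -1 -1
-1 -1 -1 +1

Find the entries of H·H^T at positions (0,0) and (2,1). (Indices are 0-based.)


Row 0 of H: [-1, 1, 1, 1].
Row 1 of H: [-1, -1, 1, -1].
Row 2 of H: [-1, 1, -1, -1].
(H·H^T)[0][0] = Σ_j H[0][j]·H[0][j] = (-1)² + (1)² + (1)² + (1)² = 1 + 1 + 1 + 1 = 4.
(H·H^T)[2][1] = Σ_j H[2][j]·H[1][j] = (-1)·(-1) + (1)·(-1) + (-1)·(1) + (-1)·(-1) = 1 + -1 + -1 + 1 = 0.
So rows 2 and 1 are orthogonal; the diagonal entry equals n = 4.

(0,0) entry = 4; (2,1) entry = 0.


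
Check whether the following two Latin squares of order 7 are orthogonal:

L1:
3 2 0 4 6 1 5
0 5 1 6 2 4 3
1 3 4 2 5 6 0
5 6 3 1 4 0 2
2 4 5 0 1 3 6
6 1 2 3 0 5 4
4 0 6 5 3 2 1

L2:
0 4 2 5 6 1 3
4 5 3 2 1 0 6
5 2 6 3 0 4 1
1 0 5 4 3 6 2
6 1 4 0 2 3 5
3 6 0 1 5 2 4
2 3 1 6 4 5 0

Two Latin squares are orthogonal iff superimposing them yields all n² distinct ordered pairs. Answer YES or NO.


Form the n² = 49 superimposed pairs (L1[i][j], L2[i][j]), row by row (rows and columns indexed from 0):
row 0: (3,0) (2,4) (0,2) (4,5) (6,6) (1,1) (5,3)
row 1: (0,4) (5,5) (1,3) (6,2) (2,1) (4,0) (3,6)
row 2: (1,5) (3,2) (4,6) (2,3) (5,0) (6,4) (0,1)
row 3: (5,1) (6,0) (3,5) (1,4) (4,3) (0,6) (2,2)
row 4: (2,6) (4,1) (5,4) (0,0) (1,2) (3,3) (6,5)
row 5: (6,3) (1,6) (2,0) (3,1) (0,5) (5,2) (4,4)
row 6: (4,2) (0,3) (6,1) (5,6) (3,4) (2,5) (1,0)
Orthogonality requires all 49 pairs distinct.
Check by first coordinate: for each symbol s of L1, list the L2 entries in the n cells where L1 = s; they must all differ.
  L1 = 0: L2 entries (in reading order) 2, 4, 1, 6, 0, 5, 3 — all 7 distinct ✓
  L1 = 1: L2 entries (in reading order) 1, 3, 5, 4, 2, 6, 0 — all 7 distinct ✓
  L1 = 2: L2 entries (in reading order) 4, 1, 3, 2, 6, 0, 5 — all 7 distinct ✓
  L1 = 3: L2 entries (in reading order) 0, 6, 2, 5, 3, 1, 4 — all 7 distinct ✓
  L1 = 4: L2 entries (in reading order) 5, 0, 6, 3, 1, 4, 2 — all 7 distinct ✓
  L1 = 5: L2 entries (in reading order) 3, 5, 0, 1, 4, 2, 6 — all 7 distinct ✓
  L1 = 6: L2 entries (in reading order) 6, 2, 4, 0, 5, 3, 1 — all 7 distinct ✓
Every symbol of L1 meets every symbol of L2 exactly once, so all 49 pairs are distinct (49 of 49).
Conclusion: YES.

YES


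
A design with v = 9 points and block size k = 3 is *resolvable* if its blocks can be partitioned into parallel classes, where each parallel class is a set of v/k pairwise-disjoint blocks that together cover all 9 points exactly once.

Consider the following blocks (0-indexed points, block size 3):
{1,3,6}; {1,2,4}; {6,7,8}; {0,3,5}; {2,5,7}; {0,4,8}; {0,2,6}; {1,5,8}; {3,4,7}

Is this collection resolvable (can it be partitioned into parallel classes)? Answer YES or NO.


v = 9, block size k = 3, number of blocks = 9.
For resolvability, blocks must partition into parallel classes of size v/k = 3.
Total blocks must therefore be a multiple of 3: 9 = 3·3 + 0 ⇒ divisible ✓.
Greedy packing gives 3 candidate class(es). Each should be a full parallel class (size 3, covers all 9 points).
  Class 1 (3 blocks): {1,3,6}; {2,5,7}; {0,4,8}. Points covered: [0, 1, 2, 3, 4, 5, 6, 7, 8].
  Class 2 (3 blocks): {1,2,4}; {6,7,8}; {0,3,5}. Points covered: [0, 1, 2, 3, 4, 5, 6, 7, 8].
  Class 3 (3 blocks): {0,2,6}; {1,5,8}; {3,4,7}. Points covered: [0, 1, 2, 3, 4, 5, 6, 7, 8].
All classes full (size 3)? YES. All classes cover every point? YES.
Resolvable? YES.

YES


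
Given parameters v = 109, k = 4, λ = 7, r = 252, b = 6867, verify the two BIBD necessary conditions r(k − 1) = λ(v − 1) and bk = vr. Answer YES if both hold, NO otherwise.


Condition (i): r(k − 1) = 252·3 = 756; λ(v − 1) = 7·108 = 756. Match? YES.
Condition (ii): bk = 6867·4 = 27468; vr = 109·252 = 27468. Match? YES.
Both conditions hold? YES.

YES


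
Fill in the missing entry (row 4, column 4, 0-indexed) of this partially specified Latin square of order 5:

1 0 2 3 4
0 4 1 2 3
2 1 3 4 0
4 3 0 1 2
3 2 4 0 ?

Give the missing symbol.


Row 4 contains symbols [0, 2, 3, 4] — missing [1].
Column 4 contains symbols [0, 2, 3, 4] — missing [1].
The missing symbol must appear in both missing sets; intersection = [1].
Therefore the hidden value is 1.

Missing value = 1.


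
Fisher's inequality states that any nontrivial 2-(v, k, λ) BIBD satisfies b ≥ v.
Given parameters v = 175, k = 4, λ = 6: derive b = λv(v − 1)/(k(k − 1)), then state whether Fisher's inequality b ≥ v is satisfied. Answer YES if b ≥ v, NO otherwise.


b = λv(v − 1)/(k(k − 1)) = 6·175·174/(4·3) = 182700/12 = 15225.
Compare with v = 175: b ≥ v, so Fisher's inequality holds.

YES


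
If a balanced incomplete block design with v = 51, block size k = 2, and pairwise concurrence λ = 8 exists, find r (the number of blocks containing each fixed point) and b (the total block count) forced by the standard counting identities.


Any 2-(v, k, λ) BIBD satisfies two necessary conditions:
  (i)  Each point sits in r blocks, and counting incidences through any fixed point gives r(k − 1) = λ(v − 1), so r = λ(v − 1)/(k − 1).
  (ii) Total incidences bk = vr, so b = vr/k.
Step 1: r = λ(v − 1)/(k − 1) = 8·(51 − 1)/(2 − 1) = 8·50/1 = 400/1 = 400.
Step 2: b = vr/k = 51·400/2 = 20400/2 = 10200.
Check integrality: r = 400 ∈ Z ✓, b = 10200 ∈ Z ✓.
(These identities are necessary conditions: they determine r and b for any design with these parameters, but do not by themselves prove that one exists.)

r = 400, b = 10200.


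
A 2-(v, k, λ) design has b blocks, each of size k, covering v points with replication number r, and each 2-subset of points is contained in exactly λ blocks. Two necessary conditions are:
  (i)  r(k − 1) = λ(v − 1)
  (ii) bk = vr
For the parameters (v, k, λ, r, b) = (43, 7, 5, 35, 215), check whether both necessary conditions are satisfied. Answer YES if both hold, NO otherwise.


Condition (i): r(k − 1) = 35·6 = 210; λ(v − 1) = 5·42 = 210. Match? YES.
Condition (ii): bk = 215·7 = 1505; vr = 43·35 = 1505. Match? YES.
Both conditions hold? YES.

YES


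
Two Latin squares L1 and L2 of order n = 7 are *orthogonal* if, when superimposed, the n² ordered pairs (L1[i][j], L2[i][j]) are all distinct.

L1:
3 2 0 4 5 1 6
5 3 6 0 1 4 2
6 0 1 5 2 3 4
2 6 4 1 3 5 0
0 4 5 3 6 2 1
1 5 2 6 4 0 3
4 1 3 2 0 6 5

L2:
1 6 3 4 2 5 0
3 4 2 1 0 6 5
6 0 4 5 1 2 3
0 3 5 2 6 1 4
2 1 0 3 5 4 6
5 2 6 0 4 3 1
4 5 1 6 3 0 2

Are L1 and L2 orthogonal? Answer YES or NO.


Form the n² = 49 superimposed pairs (L1[i][j], L2[i][j]), row by row (rows and columns indexed from 0):
row 0: (3,1) (2,6) (0,3) (4,4) (5,2) (1,5) (6,0)
row 1: (5,3) (3,4) (6,2) (0,1) (1,0) (4,6) (2,5)
row 2: (6,6) (0,0) (1,4) (5,5) (2,1) (3,2) (4,3)
row 3: (2,0) (6,3) (4,5) (1,2) (3,6) (5,1) (0,4)
row 4: (0,2) (4,1) (5,0) (3,3) (6,5) (2,4) (1,6)
row 5: (1,5) (5,2) (2,6) (6,0) (4,4) (0,3) (3,1)
row 6: (4,4) (1,5) (3,1) (2,6) (0,3) (6,0) (5,2)
Orthogonality requires all 49 pairs distinct.
But the pair (1,5) repeats: cell (0,5) has L1 = 1, L2 = 5, and cell (5,0) has L1 = 1, L2 = 5.
A repeated pair means some other pair never occurs (only 35 distinct pairs out of 49), so the squares are not orthogonal.
Conclusion: NO.

NO


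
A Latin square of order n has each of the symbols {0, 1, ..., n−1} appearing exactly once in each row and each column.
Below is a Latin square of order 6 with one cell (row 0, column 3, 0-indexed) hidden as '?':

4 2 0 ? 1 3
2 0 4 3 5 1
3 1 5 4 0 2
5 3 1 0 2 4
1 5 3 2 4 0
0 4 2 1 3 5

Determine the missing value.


Row 0 contains symbols [0, 1, 2, 3, 4] — missing [5].
Column 3 contains symbols [0, 1, 2, 3, 4] — missing [5].
The missing symbol must appear in both missing sets; intersection = [5].
Therefore the hidden value is 5.

Missing value = 5.


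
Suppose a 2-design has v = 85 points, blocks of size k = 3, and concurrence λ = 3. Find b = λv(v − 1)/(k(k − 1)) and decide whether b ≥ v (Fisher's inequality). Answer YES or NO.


r = λ(v − 1)/(k − 1) = 3·84/2 = 126.
b = vr/k = 85·126/3 = 3570.
Fisher's inequality: b ≥ v ⇔ 3570 ≥ 85? YES.

YES


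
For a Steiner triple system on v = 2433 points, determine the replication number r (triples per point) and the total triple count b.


An STS(v) is a 2-(v, 3, 1) BIBD: block size k = 3, λ = 1.
Replication: r(k − 1) = λ(v − 1) ⇒ r·2 = 2433 − 1 = 2432 ⇒ r = 1216.
Block count: b = v(v − 1)/6 = 2433·2432/6 = 5917056/6 = 986176.
(Check via bk = vr: 986176·3 = 2958528 = 2433·1216 = 2958528 ✓.)

r = 1216, b = 986176.


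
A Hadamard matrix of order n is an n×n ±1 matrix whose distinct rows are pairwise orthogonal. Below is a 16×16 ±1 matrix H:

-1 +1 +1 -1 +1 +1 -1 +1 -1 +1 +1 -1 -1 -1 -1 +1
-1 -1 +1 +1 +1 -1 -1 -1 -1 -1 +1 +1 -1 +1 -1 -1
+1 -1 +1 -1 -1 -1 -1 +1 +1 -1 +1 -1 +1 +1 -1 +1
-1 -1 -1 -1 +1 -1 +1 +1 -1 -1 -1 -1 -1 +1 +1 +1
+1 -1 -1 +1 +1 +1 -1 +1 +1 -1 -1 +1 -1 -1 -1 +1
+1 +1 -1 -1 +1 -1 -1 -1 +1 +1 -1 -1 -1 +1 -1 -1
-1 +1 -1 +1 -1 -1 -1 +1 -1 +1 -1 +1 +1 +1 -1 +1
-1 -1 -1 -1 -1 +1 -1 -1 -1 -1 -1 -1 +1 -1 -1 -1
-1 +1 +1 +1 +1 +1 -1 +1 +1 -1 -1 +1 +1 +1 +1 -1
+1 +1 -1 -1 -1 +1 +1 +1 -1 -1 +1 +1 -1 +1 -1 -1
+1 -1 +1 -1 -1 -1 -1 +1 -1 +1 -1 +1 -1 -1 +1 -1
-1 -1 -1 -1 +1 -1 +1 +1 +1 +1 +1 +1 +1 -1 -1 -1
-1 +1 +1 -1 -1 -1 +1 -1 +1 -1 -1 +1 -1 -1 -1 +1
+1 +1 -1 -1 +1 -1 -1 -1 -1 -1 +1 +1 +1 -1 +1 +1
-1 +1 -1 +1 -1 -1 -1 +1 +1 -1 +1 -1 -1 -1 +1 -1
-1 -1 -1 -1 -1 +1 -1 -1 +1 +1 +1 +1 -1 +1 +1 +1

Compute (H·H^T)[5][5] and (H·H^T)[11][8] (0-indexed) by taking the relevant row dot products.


Row 5 of H: [1, 1, -1, -1, 1, -1, -1, -1, 1, 1, -1, -1, -1, 1, -1, -1].
Row 8 of H: [-1, 1, 1, 1, 1, 1, -1, 1, 1, -1, -1, 1, 1, 1, 1, -1].
Row 11 of H: [-1, -1, -1, -1, 1, -1, 1, 1, 1, 1, 1, 1, 1, -1, -1, -1].
(H·H^T)[5][5] = Σ_j H[5][j]·H[5][j] = (1)² + (1)² + (-1)² + (-1)² + (1)² + (-1)² + (-1)² + (-1)² + (1)² + (1)² + (-1)² + (-1)² + (-1)² + (1)² + (-1)² + (-1)² = 1 + 1 + 1 + 1 + 1 + 1 + 1 + 1 + 1 + 1 + 1 + 1 + 1 + 1 + 1 + 1 = 16.
(H·H^T)[11][8] = Σ_j H[11][j]·H[8][j] = (-1)·(-1) + (-1)·(1) + (-1)·(1) + (-1)·(1) + (1)·(1) + (-1)·(1) + (1)·(-1) + (1)·(1) + (1)·(1) + (1)·(-1) + (1)·(-1) + (1)·(1) + (1)·(1) + (-1)·(1) + (-1)·(1) + (-1)·(-1) = 1 + -1 + -1 + -1 + 1 + -1 + -1 + 1 + 1 + -1 + -1 + 1 + 1 + -1 + -1 + 1 = -2.
Rows 11 and 8 are not orthogonal (dot product = -2 ≠ 0), so H is not a Hadamard matrix.

(5,5) entry = 16; (11,8) entry = -2.


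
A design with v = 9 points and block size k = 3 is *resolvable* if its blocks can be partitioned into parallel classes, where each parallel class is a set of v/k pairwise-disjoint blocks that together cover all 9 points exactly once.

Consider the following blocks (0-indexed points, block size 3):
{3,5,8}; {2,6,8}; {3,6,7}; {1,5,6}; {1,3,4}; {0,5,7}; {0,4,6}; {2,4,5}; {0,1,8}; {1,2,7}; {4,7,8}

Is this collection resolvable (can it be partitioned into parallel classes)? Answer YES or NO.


v = 9, block size k = 3, number of blocks = 11.
For resolvability, blocks must partition into parallel classes of size v/k = 3.
Total blocks must therefore be a multiple of 3: 11 = 3·3 + 2 ⇒ not divisible ✗.
Resolvable? NO.

NO


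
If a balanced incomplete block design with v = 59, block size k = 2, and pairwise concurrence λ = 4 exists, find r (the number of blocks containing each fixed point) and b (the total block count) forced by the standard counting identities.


Any 2-(v, k, λ) BIBD satisfies two necessary conditions:
  (i)  Each point sits in r blocks, and counting incidences through any fixed point gives r(k − 1) = λ(v − 1), so r = λ(v − 1)/(k − 1).
  (ii) Total incidences bk = vr, so b = vr/k.
Step 1: r = λ(v − 1)/(k − 1) = 4·(59 − 1)/(2 − 1) = 4·58/1 = 232/1 = 232.
Step 2: b = vr/k = 59·232/2 = 13688/2 = 6844.
Check integrality: r = 232 ∈ Z ✓, b = 6844 ∈ Z ✓.
(These identities are necessary conditions: they determine r and b for any design with these parameters, but do not by themselves prove that one exists.)

r = 232, b = 6844.


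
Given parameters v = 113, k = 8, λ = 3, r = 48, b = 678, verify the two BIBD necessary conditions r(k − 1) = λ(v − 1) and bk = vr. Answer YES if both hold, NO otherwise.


Condition (i): r(k − 1) = 48·7 = 336; λ(v − 1) = 3·112 = 336. Match? YES.
Condition (ii): bk = 678·8 = 5424; vr = 113·48 = 5424. Match? YES.
Both conditions hold? YES.

YES


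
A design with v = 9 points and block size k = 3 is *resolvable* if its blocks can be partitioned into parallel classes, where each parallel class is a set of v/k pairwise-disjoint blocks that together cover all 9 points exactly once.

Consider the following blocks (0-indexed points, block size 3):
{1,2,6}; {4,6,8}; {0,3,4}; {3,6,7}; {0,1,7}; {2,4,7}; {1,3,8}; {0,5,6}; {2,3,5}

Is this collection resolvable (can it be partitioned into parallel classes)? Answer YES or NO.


v = 9, block size k = 3, number of blocks = 9.
For resolvability, blocks must partition into parallel classes of size v/k = 3.
Total blocks must therefore be a multiple of 3: 9 = 3·3 + 0 ⇒ divisible ✓.
Consider block {1,2,6}. The only other block(s) in the collection disjoint from it are {0,3,4} — just 1 block(s). Any parallel class containing {1,2,6} would need 2 other blocks each disjoint from it, so no parallel class of size 3 can contain {1,2,6}.
Since every block must belong to some parallel class in a resolution, the collection cannot be partitioned into parallel classes.
Resolvable? NO.

NO


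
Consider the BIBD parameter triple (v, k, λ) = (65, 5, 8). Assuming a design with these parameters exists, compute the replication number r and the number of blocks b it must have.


Any 2-(v, k, λ) BIBD satisfies two necessary conditions:
  (i)  Each point sits in r blocks, and counting incidences through any fixed point gives r(k − 1) = λ(v − 1), so r = λ(v − 1)/(k − 1).
  (ii) Total incidences bk = vr, so b = vr/k.
Step 1: r = λ(v − 1)/(k − 1) = 8·(65 − 1)/(5 − 1) = 8·64/4 = 512/4 = 128.
Step 2: b = vr/k = 65·128/5 = 8320/5 = 1664.
Check integrality: r = 128 ∈ Z ✓, b = 1664 ∈ Z ✓.
(These identities are necessary conditions: they determine r and b for any design with these parameters, but do not by themselves prove that one exists.)

r = 128, b = 1664.


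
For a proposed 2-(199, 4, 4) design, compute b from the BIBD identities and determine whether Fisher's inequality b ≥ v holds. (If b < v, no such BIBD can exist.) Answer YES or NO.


b = λv(v − 1)/(k(k − 1)) = 4·199·198/(4·3) = 157608/12 = 13134.
Compare with v = 199: b ≥ v, so Fisher's inequality holds.

YES


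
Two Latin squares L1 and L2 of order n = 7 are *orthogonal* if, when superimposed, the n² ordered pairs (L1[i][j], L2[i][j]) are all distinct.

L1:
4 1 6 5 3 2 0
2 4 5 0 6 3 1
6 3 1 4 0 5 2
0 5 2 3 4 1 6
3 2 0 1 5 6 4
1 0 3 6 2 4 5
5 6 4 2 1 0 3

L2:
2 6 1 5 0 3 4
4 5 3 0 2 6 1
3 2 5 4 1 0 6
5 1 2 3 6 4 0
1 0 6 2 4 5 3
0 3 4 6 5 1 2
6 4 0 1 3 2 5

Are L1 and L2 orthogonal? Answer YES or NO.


Form the n² = 49 superimposed pairs (L1[i][j], L2[i][j]), row by row (rows and columns indexed from 0):
row 0: (4,2) (1,6) (6,1) (5,5) (3,0) (2,3) (0,4)
row 1: (2,4) (4,5) (5,3) (0,0) (6,2) (3,6) (1,1)
row 2: (6,3) (3,2) (1,5) (4,4) (0,1) (5,0) (2,6)
row 3: (0,5) (5,1) (2,2) (3,3) (4,6) (1,4) (6,0)
row 4: (3,1) (2,0) (0,6) (1,2) (5,4) (6,5) (4,3)
row 5: (1,0) (0,3) (3,4) (6,6) (2,5) (4,1) (5,2)
row 6: (5,6) (6,4) (4,0) (2,1) (1,3) (0,2) (3,5)
Orthogonality requires all 49 pairs distinct.
Check by first coordinate: for each symbol s of L1, list the L2 entries in the n cells where L1 = s; they must all differ.
  L1 = 0: L2 entries (in reading order) 4, 0, 1, 5, 6, 3, 2 — all 7 distinct ✓
  L1 = 1: L2 entries (in reading order) 6, 1, 5, 4, 2, 0, 3 — all 7 distinct ✓
  L1 = 2: L2 entries (in reading order) 3, 4, 6, 2, 0, 5, 1 — all 7 distinct ✓
  L1 = 3: L2 entries (in reading order) 0, 6, 2, 3, 1, 4, 5 — all 7 distinct ✓
  L1 = 4: L2 entries (in reading order) 2, 5, 4, 6, 3, 1, 0 — all 7 distinct ✓
  L1 = 5: L2 entries (in reading order) 5, 3, 0, 1, 4, 2, 6 — all 7 distinct ✓
  L1 = 6: L2 entries (in reading order) 1, 2, 3, 0, 5, 6, 4 — all 7 distinct ✓
Every symbol of L1 meets every symbol of L2 exactly once, so all 49 pairs are distinct (49 of 49).
Conclusion: YES.

YES


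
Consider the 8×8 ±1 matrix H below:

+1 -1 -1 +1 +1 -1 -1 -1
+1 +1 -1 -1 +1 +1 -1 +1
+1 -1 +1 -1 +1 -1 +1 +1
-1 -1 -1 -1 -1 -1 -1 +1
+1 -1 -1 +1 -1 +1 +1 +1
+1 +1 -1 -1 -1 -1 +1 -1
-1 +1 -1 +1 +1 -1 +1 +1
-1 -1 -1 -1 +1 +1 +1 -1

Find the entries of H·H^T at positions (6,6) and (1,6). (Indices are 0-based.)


Row 1 of H: [1, 1, -1, -1, 1, 1, -1, 1].
Row 6 of H: [-1, 1, -1, 1, 1, -1, 1, 1].
(H·H^T)[6][6] = Σ_j H[6][j]·H[6][j] = (-1)² + (1)² + (-1)² + (1)² + (1)² + (-1)² + (1)² + (1)² = 1 + 1 + 1 + 1 + 1 + 1 + 1 + 1 = 8.
(H·H^T)[1][6] = Σ_j H[1][j]·H[6][j] = (1)·(-1) + (1)·(1) + (-1)·(-1) + (-1)·(1) + (1)·(1) + (1)·(-1) + (-1)·(1) + (1)·(1) = -1 + 1 + 1 + -1 + 1 + -1 + -1 + 1 = 0.
So rows 1 and 6 are orthogonal; the diagonal entry equals n = 8.

(6,6) entry = 8; (1,6) entry = 0.


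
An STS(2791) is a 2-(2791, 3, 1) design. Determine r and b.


An STS(v) is a 2-(v, 3, 1) BIBD: block size k = 3, λ = 1.
Replication: r(k − 1) = λ(v − 1) ⇒ r·2 = 2791 − 1 = 2790 ⇒ r = 1395.
Block count: b = v(v − 1)/6 = 2791·2790/6 = 7786890/6 = 1297815.

r = 1395, b = 1297815.


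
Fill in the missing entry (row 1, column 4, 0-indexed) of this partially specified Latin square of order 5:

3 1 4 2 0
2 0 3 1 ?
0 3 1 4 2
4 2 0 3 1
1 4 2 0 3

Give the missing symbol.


Row 1 contains symbols [0, 1, 2, 3] — missing [4].
Column 4 contains symbols [0, 1, 2, 3] — missing [4].
The missing symbol must appear in both missing sets; intersection = [4].
Therefore the hidden value is 4.

Missing value = 4.


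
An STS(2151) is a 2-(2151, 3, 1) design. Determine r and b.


An STS(v) is a 2-(v, 3, 1) BIBD: block size k = 3, λ = 1.
Replication: r(k − 1) = λ(v − 1) ⇒ r·2 = 2151 − 1 = 2150 ⇒ r = 1075.
Block count: bk = vr ⇒ b·3 = 2151·1075 = 2312325 ⇒ b = 770775.

r = 1075, b = 770775.


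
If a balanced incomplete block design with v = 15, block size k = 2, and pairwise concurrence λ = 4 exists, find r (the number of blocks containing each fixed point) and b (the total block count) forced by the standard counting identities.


Any 2-(v, k, λ) BIBD satisfies two necessary conditions:
  (i)  Each point sits in r blocks, and counting incidences through any fixed point gives r(k − 1) = λ(v − 1), so r = λ(v − 1)/(k − 1).
  (ii) Total incidences bk = vr, so b = vr/k.
Step 1: r = λ(v − 1)/(k − 1) = 4·(15 − 1)/(2 − 1) = 4·14/1 = 56/1 = 56.
Step 2: b = vr/k = 15·56/2 = 840/2 = 420.
Check integrality: r = 56 ∈ Z ✓, b = 420 ∈ Z ✓.
(These identities are necessary conditions: they determine r and b for any design with these parameters, but do not by themselves prove that one exists.)

r = 56, b = 420.


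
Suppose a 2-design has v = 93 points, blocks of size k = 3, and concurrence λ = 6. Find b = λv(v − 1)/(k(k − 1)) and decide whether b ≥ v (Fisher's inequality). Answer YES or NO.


r = λ(v − 1)/(k − 1) = 6·92/2 = 276.
b = vr/k = 93·276/3 = 8556.
Fisher's inequality: b ≥ v ⇔ 8556 ≥ 93? YES.

YES


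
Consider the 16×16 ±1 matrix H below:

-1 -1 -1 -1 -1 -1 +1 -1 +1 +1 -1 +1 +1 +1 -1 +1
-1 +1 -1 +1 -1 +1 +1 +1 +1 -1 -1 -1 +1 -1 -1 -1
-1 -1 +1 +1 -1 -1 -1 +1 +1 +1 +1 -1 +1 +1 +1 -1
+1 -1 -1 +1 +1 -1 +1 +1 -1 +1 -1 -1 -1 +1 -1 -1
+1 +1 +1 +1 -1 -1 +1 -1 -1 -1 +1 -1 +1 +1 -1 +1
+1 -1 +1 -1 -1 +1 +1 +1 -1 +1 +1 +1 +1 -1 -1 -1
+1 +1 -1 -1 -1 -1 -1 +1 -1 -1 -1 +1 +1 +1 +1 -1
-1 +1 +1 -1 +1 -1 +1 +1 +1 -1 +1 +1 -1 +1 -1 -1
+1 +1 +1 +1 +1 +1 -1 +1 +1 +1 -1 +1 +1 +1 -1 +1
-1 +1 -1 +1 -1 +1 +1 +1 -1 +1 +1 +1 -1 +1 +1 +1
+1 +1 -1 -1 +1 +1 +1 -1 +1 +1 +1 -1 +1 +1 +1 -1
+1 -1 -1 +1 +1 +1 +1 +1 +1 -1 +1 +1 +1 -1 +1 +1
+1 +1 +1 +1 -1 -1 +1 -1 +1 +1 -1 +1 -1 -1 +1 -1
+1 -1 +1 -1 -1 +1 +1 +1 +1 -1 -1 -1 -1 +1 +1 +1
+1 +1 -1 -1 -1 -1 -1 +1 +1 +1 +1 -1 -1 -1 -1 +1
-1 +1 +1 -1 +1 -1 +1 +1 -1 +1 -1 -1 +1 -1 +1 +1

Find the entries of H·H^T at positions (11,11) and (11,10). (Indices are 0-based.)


Row 10 of H: [1, 1, -1, -1, 1, 1, 1, -1, 1, 1, 1, -1, 1, 1, 1, -1].
Row 11 of H: [1, -1, -1, 1, 1, 1, 1, 1, 1, -1, 1, 1, 1, -1, 1, 1].
(H·H^T)[11][11] = Σ_j H[11][j]·H[11][j] = (1)² + (-1)² + (-1)² + (1)² + (1)² + (1)² + (1)² + (1)² + (1)² + (-1)² + (1)² + (1)² + (1)² + (-1)² + (1)² + (1)² = 1 + 1 + 1 + 1 + 1 + 1 + 1 + 1 + 1 + 1 + 1 + 1 + 1 + 1 + 1 + 1 = 16.
(H·H^T)[11][10] = Σ_j H[11][j]·H[10][j] = (1)·(1) + (-1)·(1) + (-1)·(-1) + (1)·(-1) + (1)·(1) + (1)·(1) + (1)·(1) + (1)·(-1) + (1)·(1) + (-1)·(1) + (1)·(1) + (1)·(-1) + (1)·(1) + (-1)·(1) + (1)·(1) + (1)·(-1) = 1 + -1 + 1 + -1 + 1 + 1 + 1 + -1 + 1 + -1 + 1 + -1 + 1 + -1 + 1 + -1 = 2.
Rows 11 and 10 are not orthogonal (dot product = 2 ≠ 0), so H is not a Hadamard matrix.

(11,11) entry = 16; (11,10) entry = 2.


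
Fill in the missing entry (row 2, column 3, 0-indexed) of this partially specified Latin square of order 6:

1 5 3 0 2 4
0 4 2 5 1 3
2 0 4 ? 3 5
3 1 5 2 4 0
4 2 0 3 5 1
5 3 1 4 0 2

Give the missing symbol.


Row 2 contains symbols [0, 2, 3, 4, 5] — missing [1].
Column 3 contains symbols [0, 2, 3, 4, 5] — missing [1].
The missing symbol must appear in both missing sets; intersection = [1].
Therefore the hidden value is 1.

Missing value = 1.


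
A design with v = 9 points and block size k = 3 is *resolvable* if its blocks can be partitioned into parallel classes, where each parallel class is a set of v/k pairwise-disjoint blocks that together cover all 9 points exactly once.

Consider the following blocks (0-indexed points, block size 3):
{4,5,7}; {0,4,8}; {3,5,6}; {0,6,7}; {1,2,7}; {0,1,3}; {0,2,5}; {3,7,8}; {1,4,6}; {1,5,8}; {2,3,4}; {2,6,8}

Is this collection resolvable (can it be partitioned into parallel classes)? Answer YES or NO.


v = 9, block size k = 3, number of blocks = 12.
For resolvability, blocks must partition into parallel classes of size v/k = 3.
Total blocks must therefore be a multiple of 3: 12 = 3·4 + 0 ⇒ divisible ✓.
Greedy packing gives 4 candidate class(es). Each should be a full parallel class (size 3, covers all 9 points).
  Class 1 (3 blocks): {4,5,7}; {0,1,3}; {2,6,8}. Points covered: [0, 1, 2, 3, 4, 5, 6, 7, 8].
  Class 2 (3 blocks): {0,4,8}; {3,5,6}; {1,2,7}. Points covered: [0, 1, 2, 3, 4, 5, 6, 7, 8].
  Class 3 (3 blocks): {0,6,7}; {1,5,8}; {2,3,4}. Points covered: [0, 1, 2, 3, 4, 5, 6, 7, 8].
  Class 4 (3 blocks): {0,2,5}; {3,7,8}; {1,4,6}. Points covered: [0, 1, 2, 3, 4, 5, 6, 7, 8].
All classes full (size 3)? YES. All classes cover every point? YES.
Resolvable? YES.

YES


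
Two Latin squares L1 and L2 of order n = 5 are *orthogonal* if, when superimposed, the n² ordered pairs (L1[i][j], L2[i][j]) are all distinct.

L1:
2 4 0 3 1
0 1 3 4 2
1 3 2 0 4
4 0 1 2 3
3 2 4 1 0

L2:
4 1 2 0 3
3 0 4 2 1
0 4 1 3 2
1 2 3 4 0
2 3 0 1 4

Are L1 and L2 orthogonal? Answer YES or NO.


Form the n² = 25 superimposed pairs (L1[i][j], L2[i][j]), row by row (rows and columns indexed from 0):
row 0: (2,4) (4,1) (0,2) (3,0) (1,3)
row 1: (0,3) (1,0) (3,4) (4,2) (2,1)
row 2: (1,0) (3,4) (2,1) (0,3) (4,2)
row 3: (4,1) (0,2) (1,3) (2,4) (3,0)
row 4: (3,2) (2,3) (4,0) (1,1) (0,4)
Orthogonality requires all 25 pairs distinct.
But the pair (1,0) repeats: cell (1,1) has L1 = 1, L2 = 0, and cell (2,0) has L1 = 1, L2 = 0.
A repeated pair means some other pair never occurs (only 15 distinct pairs out of 25), so the squares are not orthogonal.
Conclusion: NO.

NO


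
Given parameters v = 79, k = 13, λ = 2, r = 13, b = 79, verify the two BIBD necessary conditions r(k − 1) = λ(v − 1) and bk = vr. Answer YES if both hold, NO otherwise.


Condition (i): r(k − 1) = 13·12 = 156; λ(v − 1) = 2·78 = 156. Match? YES.
Condition (ii): bk = 79·13 = 1027; vr = 79·13 = 1027. Match? YES.
Both conditions hold? YES.

YES


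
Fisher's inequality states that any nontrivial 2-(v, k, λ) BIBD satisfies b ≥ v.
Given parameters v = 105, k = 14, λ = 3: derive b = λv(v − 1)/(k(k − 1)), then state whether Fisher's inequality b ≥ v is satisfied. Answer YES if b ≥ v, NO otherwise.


b = λv(v − 1)/(k(k − 1)) = 3·105·104/(14·13) = 32760/182 = 180.
Compare with v = 105: b ≥ v, so Fisher's inequality holds.

YES


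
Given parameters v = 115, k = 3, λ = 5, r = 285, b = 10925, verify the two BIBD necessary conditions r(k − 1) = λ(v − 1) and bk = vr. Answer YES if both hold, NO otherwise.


Condition (i): r(k − 1) = 285·2 = 570; λ(v − 1) = 5·114 = 570. Match? YES.
Condition (ii): bk = 10925·3 = 32775; vr = 115·285 = 32775. Match? YES.
Both conditions hold? YES.

YES


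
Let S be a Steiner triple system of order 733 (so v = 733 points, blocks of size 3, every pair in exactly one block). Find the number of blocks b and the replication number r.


An STS(v) is a 2-(v, 3, 1) BIBD: block size k = 3, λ = 1.
Replication: r(k − 1) = λ(v − 1) ⇒ r·2 = 733 − 1 = 732 ⇒ r = 366.
Block count: b = v(v − 1)/6 = 733·732/6 = 536556/6 = 89426.
(Check via bk = vr: 89426·3 = 268278 = 733·366 = 268278 ✓.)

r = 366, b = 89426.


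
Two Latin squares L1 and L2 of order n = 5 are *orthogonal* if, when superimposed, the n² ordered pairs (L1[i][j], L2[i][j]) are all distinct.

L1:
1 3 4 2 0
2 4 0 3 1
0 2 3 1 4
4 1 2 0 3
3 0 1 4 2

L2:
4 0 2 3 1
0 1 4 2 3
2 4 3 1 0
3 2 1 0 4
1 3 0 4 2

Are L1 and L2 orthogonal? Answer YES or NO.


Form the n² = 25 superimposed pairs (L1[i][j], L2[i][j]), row by row (rows and columns indexed from 0):
row 0: (1,4) (3,0) (4,2) (2,3) (0,1)
row 1: (2,0) (4,1) (0,4) (3,2) (1,3)
row 2: (0,2) (2,4) (3,3) (1,1) (4,0)
row 3: (4,3) (1,2) (2,1) (0,0) (3,4)
row 4: (3,1) (0,3) (1,0) (4,4) (2,2)
Orthogonality requires all 25 pairs distinct.
Check by first coordinate: for each symbol s of L1, list the L2 entries in the n cells where L1 = s; they must all differ.
  L1 = 0: L2 entries (in reading order) 1, 4, 2, 0, 3 — all 5 distinct ✓
  L1 = 1: L2 entries (in reading order) 4, 3, 1, 2, 0 — all 5 distinct ✓
  L1 = 2: L2 entries (in reading order) 3, 0, 4, 1, 2 — all 5 distinct ✓
  L1 = 3: L2 entries (in reading order) 0, 2, 3, 4, 1 — all 5 distinct ✓
  L1 = 4: L2 entries (in reading order) 2, 1, 0, 3, 4 — all 5 distinct ✓
Every symbol of L1 meets every symbol of L2 exactly once, so all 25 pairs are distinct (25 of 25).
Conclusion: YES.

YES


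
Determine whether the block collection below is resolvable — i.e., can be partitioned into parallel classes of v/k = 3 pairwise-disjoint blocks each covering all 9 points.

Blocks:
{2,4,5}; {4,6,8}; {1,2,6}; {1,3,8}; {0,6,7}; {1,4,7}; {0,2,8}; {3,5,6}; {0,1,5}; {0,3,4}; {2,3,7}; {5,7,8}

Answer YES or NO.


v = 9, block size k = 3, number of blocks = 12.
For resolvability, blocks must partition into parallel classes of size v/k = 3.
Total blocks must therefore be a multiple of 3: 12 = 3·4 + 0 ⇒ divisible ✓.
Greedy packing gives 4 candidate class(es). Each should be a full parallel class (size 3, covers all 9 points).
  Class 1 (3 blocks): {2,4,5}; {1,3,8}; {0,6,7}. Points covered: [0, 1, 2, 3, 4, 5, 6, 7, 8].
  Class 2 (3 blocks): {4,6,8}; {0,1,5}; {2,3,7}. Points covered: [0, 1, 2, 3, 4, 5, 6, 7, 8].
  Class 3 (3 blocks): {1,2,6}; {0,3,4}; {5,7,8}. Points covered: [0, 1, 2, 3, 4, 5, 6, 7, 8].
  Class 4 (3 blocks): {1,4,7}; {0,2,8}; {3,5,6}. Points covered: [0, 1, 2, 3, 4, 5, 6, 7, 8].
All classes full (size 3)? YES. All classes cover every point? YES.
Resolvable? YES.

YES


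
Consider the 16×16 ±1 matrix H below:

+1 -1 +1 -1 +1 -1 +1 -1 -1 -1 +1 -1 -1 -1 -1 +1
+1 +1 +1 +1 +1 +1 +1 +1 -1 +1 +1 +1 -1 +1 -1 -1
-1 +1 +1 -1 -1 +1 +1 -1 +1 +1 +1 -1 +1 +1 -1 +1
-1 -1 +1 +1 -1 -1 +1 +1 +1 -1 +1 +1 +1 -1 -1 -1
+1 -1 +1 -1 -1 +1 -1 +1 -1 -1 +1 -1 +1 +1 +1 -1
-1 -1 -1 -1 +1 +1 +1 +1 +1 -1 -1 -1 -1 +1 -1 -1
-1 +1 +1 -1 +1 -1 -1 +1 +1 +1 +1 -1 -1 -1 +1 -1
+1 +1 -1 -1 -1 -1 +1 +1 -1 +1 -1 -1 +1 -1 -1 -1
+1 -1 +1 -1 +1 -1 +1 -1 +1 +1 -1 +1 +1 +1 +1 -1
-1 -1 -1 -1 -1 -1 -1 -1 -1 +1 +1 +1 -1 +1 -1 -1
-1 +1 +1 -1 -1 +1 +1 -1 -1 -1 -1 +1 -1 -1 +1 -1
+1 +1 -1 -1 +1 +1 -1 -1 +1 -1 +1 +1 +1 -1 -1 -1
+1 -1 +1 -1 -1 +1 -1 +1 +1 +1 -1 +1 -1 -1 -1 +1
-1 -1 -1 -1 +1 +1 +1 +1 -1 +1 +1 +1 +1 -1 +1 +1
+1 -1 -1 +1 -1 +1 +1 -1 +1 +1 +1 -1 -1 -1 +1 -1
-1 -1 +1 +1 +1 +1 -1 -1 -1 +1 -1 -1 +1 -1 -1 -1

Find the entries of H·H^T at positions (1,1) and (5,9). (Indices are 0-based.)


Row 1 of H: [1, 1, 1, 1, 1, 1, 1, 1, -1, 1, 1, 1, -1, 1, -1, -1].
Row 5 of H: [-1, -1, -1, -1, 1, 1, 1, 1, 1, -1, -1, -1, -1, 1, -1, -1].
Row 9 of H: [-1, -1, -1, -1, -1, -1, -1, -1, -1, 1, 1, 1, -1, 1, -1, -1].
(H·H^T)[1][1] = Σ_j H[1][j]·H[1][j] = (1)² + (1)² + (1)² + (1)² + (1)² + (1)² + (1)² + (1)² + (-1)² + (1)² + (1)² + (1)² + (-1)² + (1)² + (-1)² + (-1)² = 1 + 1 + 1 + 1 + 1 + 1 + 1 + 1 + 1 + 1 + 1 + 1 + 1 + 1 + 1 + 1 = 16.
(H·H^T)[5][9] = Σ_j H[5][j]·H[9][j] = (-1)·(-1) + (-1)·(-1) + (-1)·(-1) + (-1)·(-1) + (1)·(-1) + (1)·(-1) + (1)·(-1) + (1)·(-1) + (1)·(-1) + (-1)·(1) + (-1)·(1) + (-1)·(1) + (-1)·(-1) + (1)·(1) + (-1)·(-1) + (-1)·(-1) = 1 + 1 + 1 + 1 + -1 + -1 + -1 + -1 + -1 + -1 + -1 + -1 + 1 + 1 + 1 + 1 = 0.
So rows 5 and 9 are orthogonal; the diagonal entry equals n = 16.

(1,1) entry = 16; (5,9) entry = 0.


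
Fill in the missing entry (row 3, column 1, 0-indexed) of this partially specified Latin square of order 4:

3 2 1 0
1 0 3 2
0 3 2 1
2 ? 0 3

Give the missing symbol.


Row 3 contains symbols [0, 2, 3] — missing [1].
Column 1 contains symbols [0, 2, 3] — missing [1].
The missing symbol must appear in both missing sets; intersection = [1].
Therefore the hidden value is 1.

Missing value = 1.


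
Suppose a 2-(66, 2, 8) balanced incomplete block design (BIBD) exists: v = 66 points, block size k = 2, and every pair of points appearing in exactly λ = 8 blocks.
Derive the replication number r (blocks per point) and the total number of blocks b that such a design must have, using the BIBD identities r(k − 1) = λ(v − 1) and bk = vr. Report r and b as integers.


Any 2-(v, k, λ) BIBD satisfies two necessary conditions:
  (i)  Each point sits in r blocks, and counting incidences through any fixed point gives r(k − 1) = λ(v − 1), so r = λ(v − 1)/(k − 1).
  (ii) Total incidences bk = vr, so b = vr/k.
Step 1: r = λ(v − 1)/(k − 1) = 8·(66 − 1)/(2 − 1) = 8·65/1 = 520/1 = 520.
Step 2: b = vr/k = 66·520/2 = 34320/2 = 17160.
Check integrality: r = 520 ∈ Z ✓, b = 17160 ∈ Z ✓.
(These identities are necessary conditions: they determine r and b for any design with these parameters, but do not by themselves prove that one exists.)

r = 520, b = 17160.


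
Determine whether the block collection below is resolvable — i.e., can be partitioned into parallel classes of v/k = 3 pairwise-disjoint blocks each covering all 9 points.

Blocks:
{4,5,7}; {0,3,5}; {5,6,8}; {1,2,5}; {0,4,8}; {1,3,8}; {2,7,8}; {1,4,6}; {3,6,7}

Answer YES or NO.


v = 9, block size k = 3, number of blocks = 9.
For resolvability, blocks must partition into parallel classes of size v/k = 3.
Total blocks must therefore be a multiple of 3: 9 = 3·3 + 0 ⇒ divisible ✓.
Consider block {4,5,7}. The only other block(s) in the collection disjoint from it are {1,3,8} — just 1 block(s). Any parallel class containing {4,5,7} would need 2 other blocks each disjoint from it, so no parallel class of size 3 can contain {4,5,7}.
Since every block must belong to some parallel class in a resolution, the collection cannot be partitioned into parallel classes.
Resolvable? NO.

NO


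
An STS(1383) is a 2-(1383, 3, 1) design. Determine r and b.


An STS(v) is a 2-(v, 3, 1) BIBD: block size k = 3, λ = 1.
Replication: r(k − 1) = λ(v − 1) ⇒ r·2 = 1383 − 1 = 1382 ⇒ r = 691.
Block count: bk = vr ⇒ b·3 = 1383·691 = 955653 ⇒ b = 318551.

r = 691, b = 318551.


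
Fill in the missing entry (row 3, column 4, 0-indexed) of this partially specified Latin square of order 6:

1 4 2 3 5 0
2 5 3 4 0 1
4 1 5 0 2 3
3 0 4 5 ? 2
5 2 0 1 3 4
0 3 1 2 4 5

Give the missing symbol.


Row 3 contains symbols [0, 2, 3, 4, 5] — missing [1].
Column 4 contains symbols [0, 2, 3, 4, 5] — missing [1].
The missing symbol must appear in both missing sets; intersection = [1].
Therefore the hidden value is 1.

Missing value = 1.


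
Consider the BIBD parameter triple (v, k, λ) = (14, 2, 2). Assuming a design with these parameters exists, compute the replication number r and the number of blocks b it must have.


Any 2-(v, k, λ) BIBD satisfies two necessary conditions:
  (i)  Each point sits in r blocks, and counting incidences through any fixed point gives r(k − 1) = λ(v − 1), so r = λ(v − 1)/(k − 1).
  (ii) Total incidences bk = vr, so b = vr/k.
Step 1: r = λ(v − 1)/(k − 1) = 2·(14 − 1)/(2 − 1) = 2·13/1 = 26/1 = 26.
Step 2: b = vr/k = 14·26/2 = 364/2 = 182.
Check integrality: r = 26 ∈ Z ✓, b = 182 ∈ Z ✓.
(These identities are necessary conditions: they determine r and b for any design with these parameters, but do not by themselves prove that one exists.)

r = 26, b = 182.


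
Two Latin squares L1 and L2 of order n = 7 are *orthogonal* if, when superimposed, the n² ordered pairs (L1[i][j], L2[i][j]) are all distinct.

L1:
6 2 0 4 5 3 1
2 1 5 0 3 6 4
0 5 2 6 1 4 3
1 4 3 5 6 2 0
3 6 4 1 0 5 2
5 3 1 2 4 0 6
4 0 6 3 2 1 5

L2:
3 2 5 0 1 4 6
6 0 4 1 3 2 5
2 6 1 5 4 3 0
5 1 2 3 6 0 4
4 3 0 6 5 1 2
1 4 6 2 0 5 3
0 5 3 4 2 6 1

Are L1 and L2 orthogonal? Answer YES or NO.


Form the n² = 49 superimposed pairs (L1[i][j], L2[i][j]), row by row (rows and columns indexed from 0):
row 0: (6,3) (2,2) (0,5) (4,0) (5,1) (3,4) (1,6)
row 1: (2,6) (1,0) (5,4) (0,1) (3,3) (6,2) (4,5)
row 2: (0,2) (5,6) (2,1) (6,5) (1,4) (4,3) (3,0)
row 3: (1,5) (4,1) (3,2) (5,3) (6,6) (2,0) (0,4)
row 4: (3,4) (6,3) (4,0) (1,6) (0,5) (5,1) (2,2)
row 5: (5,1) (3,4) (1,6) (2,2) (4,0) (0,5) (6,3)
row 6: (4,0) (0,5) (6,3) (3,4) (2,2) (1,6) (5,1)
Orthogonality requires all 49 pairs distinct.
But the pair (3,4) repeats: cell (0,5) has L1 = 3, L2 = 4, and cell (4,0) has L1 = 3, L2 = 4.
A repeated pair means some other pair never occurs (only 28 distinct pairs out of 49), so the squares are not orthogonal.
Conclusion: NO.

NO


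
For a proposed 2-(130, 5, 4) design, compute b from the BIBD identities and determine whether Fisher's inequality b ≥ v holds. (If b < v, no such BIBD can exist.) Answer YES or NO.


b = λv(v − 1)/(k(k − 1)) = 4·130·129/(5·4) = 67080/20 = 3354.
Compare with v = 130: b ≥ v, so Fisher's inequality holds.

YES


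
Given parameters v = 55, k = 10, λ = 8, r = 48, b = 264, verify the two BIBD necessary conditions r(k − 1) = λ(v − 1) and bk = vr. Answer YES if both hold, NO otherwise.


Condition (i): r(k − 1) = 48·9 = 432; λ(v − 1) = 8·54 = 432. Match? YES.
Condition (ii): bk = 264·10 = 2640; vr = 55·48 = 2640. Match? YES.
Both conditions hold? YES.

YES


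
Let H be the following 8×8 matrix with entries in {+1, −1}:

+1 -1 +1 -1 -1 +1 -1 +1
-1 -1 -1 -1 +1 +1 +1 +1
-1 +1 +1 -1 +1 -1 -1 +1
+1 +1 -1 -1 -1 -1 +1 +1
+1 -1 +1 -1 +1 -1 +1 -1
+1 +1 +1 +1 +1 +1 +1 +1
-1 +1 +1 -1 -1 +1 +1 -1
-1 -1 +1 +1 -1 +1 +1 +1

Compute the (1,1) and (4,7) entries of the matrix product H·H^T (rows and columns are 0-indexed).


Row 1 of H: [-1, -1, -1, -1, 1, 1, 1, 1].
Row 4 of H: [1, -1, 1, -1, 1, -1, 1, -1].
Row 7 of H: [-1, -1, 1, 1, -1, 1, 1, 1].
(H·H^T)[1][1] = Σ_j H[1][j]·H[1][j] = (-1)² + (-1)² + (-1)² + (-1)² + (1)² + (1)² + (1)² + (1)² = 1 + 1 + 1 + 1 + 1 + 1 + 1 + 1 = 8.
(H·H^T)[4][7] = Σ_j H[4][j]·H[7][j] = (1)·(-1) + (-1)·(-1) + (1)·(1) + (-1)·(1) + (1)·(-1) + (-1)·(1) + (1)·(1) + (-1)·(1) = -1 + 1 + 1 + -1 + -1 + -1 + 1 + -1 = -2.
Rows 4 and 7 are not orthogonal (dot product = -2 ≠ 0), so H is not a Hadamard matrix.

(1,1) entry = 8; (4,7) entry = -2.


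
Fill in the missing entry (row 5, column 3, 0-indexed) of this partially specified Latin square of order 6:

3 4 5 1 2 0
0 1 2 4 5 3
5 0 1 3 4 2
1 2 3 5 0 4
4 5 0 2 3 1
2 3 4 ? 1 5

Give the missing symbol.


Row 5 contains symbols [1, 2, 3, 4, 5] — missing [0].
Column 3 contains symbols [1, 2, 3, 4, 5] — missing [0].
The missing symbol must appear in both missing sets; intersection = [0].
Therefore the hidden value is 0.

Missing value = 0.


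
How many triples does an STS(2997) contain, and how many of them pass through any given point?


An STS(v) is a 2-(v, 3, 1) BIBD: block size k = 3, λ = 1.
Replication: r(k − 1) = λ(v − 1) ⇒ r·2 = 2997 − 1 = 2996 ⇒ r = 1498.
Block count: bk = vr ⇒ b·3 = 2997·1498 = 4489506 ⇒ b = 1496502.
(Check via b = v(v − 1)/6 = 2997·2996/6 = 8979012/6 = 1496502.)

r = 1498, b = 1496502.


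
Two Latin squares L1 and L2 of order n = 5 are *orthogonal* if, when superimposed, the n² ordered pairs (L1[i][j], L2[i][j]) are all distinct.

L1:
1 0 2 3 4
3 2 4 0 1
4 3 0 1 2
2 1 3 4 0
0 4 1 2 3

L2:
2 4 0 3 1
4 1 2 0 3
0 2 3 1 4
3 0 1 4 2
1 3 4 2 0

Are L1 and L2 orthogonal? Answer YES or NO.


Form the n² = 25 superimposed pairs (L1[i][j], L2[i][j]), row by row (rows and columns indexed from 0):
row 0: (1,2) (0,4) (2,0) (3,3) (4,1)
row 1: (3,4) (2,1) (4,2) (0,0) (1,3)
row 2: (4,0) (3,2) (0,3) (1,1) (2,4)
row 3: (2,3) (1,0) (3,1) (4,4) (0,2)
row 4: (0,1) (4,3) (1,4) (2,2) (3,0)
Orthogonality requires all 25 pairs distinct.
Check by first coordinate: for each symbol s of L1, list the L2 entries in the n cells where L1 = s; they must all differ.
  L1 = 0: L2 entries (in reading order) 4, 0, 3, 2, 1 — all 5 distinct ✓
  L1 = 1: L2 entries (in reading order) 2, 3, 1, 0, 4 — all 5 distinct ✓
  L1 = 2: L2 entries (in reading order) 0, 1, 4, 3, 2 — all 5 distinct ✓
  L1 = 3: L2 entries (in reading order) 3, 4, 2, 1, 0 — all 5 distinct ✓
  L1 = 4: L2 entries (in reading order) 1, 2, 0, 4, 3 — all 5 distinct ✓
Every symbol of L1 meets every symbol of L2 exactly once, so all 25 pairs are distinct (25 of 25).
Conclusion: YES.

YES


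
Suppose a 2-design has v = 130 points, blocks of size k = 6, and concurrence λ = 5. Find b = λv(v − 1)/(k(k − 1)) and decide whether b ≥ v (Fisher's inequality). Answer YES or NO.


r = λ(v − 1)/(k − 1) = 5·129/5 = 129.
b = vr/k = 130·129/6 = 2795.
Fisher's inequality: b ≥ v ⇔ 2795 ≥ 130? YES.

YES


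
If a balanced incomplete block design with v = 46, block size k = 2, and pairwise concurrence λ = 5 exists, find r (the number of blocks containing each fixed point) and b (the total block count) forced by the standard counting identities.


Any 2-(v, k, λ) BIBD satisfies two necessary conditions:
  (i)  Each point sits in r blocks, and counting incidences through any fixed point gives r(k − 1) = λ(v − 1), so r = λ(v − 1)/(k − 1).
  (ii) Total incidences bk = vr, so b = vr/k.
Step 1: r = λ(v − 1)/(k − 1) = 5·(46 − 1)/(2 − 1) = 5·45/1 = 225/1 = 225.
Step 2: b = vr/k = 46·225/2 = 10350/2 = 5175.
Check integrality: r = 225 ∈ Z ✓, b = 5175 ∈ Z ✓.
(These identities are necessary conditions: they determine r and b for any design with these parameters, but do not by themselves prove that one exists.)

r = 225, b = 5175.
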